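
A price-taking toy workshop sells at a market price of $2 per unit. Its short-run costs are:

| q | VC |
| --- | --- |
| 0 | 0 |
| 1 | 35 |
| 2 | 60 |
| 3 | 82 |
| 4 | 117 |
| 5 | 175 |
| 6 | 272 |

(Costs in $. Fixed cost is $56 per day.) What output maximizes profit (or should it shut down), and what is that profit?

Compute π = P·q − TC at each output: q=0: -56; q=1: -89; q=2: -112; q=3: -132; q=4: -165; q=5: -221; q=6: -316.
Profit is highest at q = 0. Equivalently, the lowest AVC in the table is 82/3 ≈ $27.33 at q = 3, and P = $2 falls below it — price never covers variable cost, so the firm shuts down and loses only its fixed cost.

q = 0 (shut down); profit = -$56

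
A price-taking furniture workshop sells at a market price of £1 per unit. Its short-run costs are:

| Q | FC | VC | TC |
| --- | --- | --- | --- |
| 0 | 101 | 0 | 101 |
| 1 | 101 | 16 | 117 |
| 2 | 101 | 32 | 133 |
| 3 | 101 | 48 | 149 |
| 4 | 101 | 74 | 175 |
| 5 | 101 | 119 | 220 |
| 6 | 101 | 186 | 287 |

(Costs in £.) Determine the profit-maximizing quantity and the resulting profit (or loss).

Q = 0 (shut down); profit = -£101

Compute π = P·Q − TC at each output: Q=0: -101; Q=1: -116; Q=2: -131; Q=3: -146; Q=4: -171; Q=5: -215; Q=6: -281.
Profit is highest at Q = 0. Equivalently, the lowest AVC in the table is 16/1 ≈ £16 at Q = 1, and P = £1 falls below it — price never covers variable cost, so the firm shuts down and loses only its fixed cost.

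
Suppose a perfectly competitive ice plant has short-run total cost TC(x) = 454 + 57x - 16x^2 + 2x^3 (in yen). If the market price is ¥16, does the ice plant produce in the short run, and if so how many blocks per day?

Strip out fixed cost: VC = 57x - 16x^2 + 2x^3. Then AVC = 57 - 16x + 2x^2 and MC = 57 - 32x + 6x^2.
AVC hits its minimum where MC = AVC, at x = 4, giving min AVC = 57 - 16·4 + 2·4^2 = ¥25.
P = ¥16 lies below min AVC = ¥25; no output level covers variable cost.
Shutting down limits the loss to fixed cost, ¥454.

Shut down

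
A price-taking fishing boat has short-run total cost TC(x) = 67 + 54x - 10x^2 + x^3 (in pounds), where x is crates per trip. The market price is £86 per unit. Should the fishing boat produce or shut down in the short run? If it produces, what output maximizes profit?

Variable cost is VC = 54x - 10x^2 + x^3, so AVC = VC/x = 54 - 10x + x^2 and MC = dTC/dx = 54 - 20x + 3x^2.
AVC hits its minimum where MC = AVC, at x = 5, giving min AVC = 54 - 10·5 + 5^2 = £29.
Because £86 ≥ £29, revenue can cover variable cost; the firm operates.
Solving P = MC: -32 - 20x + 3x^2 = 0 ⇒ x = -4/3 or 8. On the upward-sloping branch, x* = 8.
Check: AVC at x = 8 is £38 ≤ P, so revenue covers variable cost.
Profit = P·x − TC = 86·8 − 371 = £317.

Produce at x = 8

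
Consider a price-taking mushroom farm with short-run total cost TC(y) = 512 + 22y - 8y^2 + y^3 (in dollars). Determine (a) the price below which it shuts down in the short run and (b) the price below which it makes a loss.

AVC = 22 - 8y + y^2; minimized at y = 4, giving min AVC = $6. That is the shutdown price.
ATC = 512/y + 22 - 8y + y^2. Setting dATC/dy = −512/y^2 − 8 + 2y = 0 gives y = 8 (since 2·8^3 − 8·8^2 = 512).
min ATC = 512/8 + 22 − 8·8 + 8^2 = $86. That is the break-even price.
For $6 ≤ P < $86 the firm produces at a loss; below $6 it shuts down.

Shutdown price = $6; break-even price = $86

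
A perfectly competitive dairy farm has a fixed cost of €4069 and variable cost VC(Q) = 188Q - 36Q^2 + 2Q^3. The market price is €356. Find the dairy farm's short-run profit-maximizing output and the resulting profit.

AVC = 188 - 36Q + 2Q^2; min AVC = €26 at Q = 9. Since P = €356 ≥ min AVC, the firm produces.
With MC = 188 - 72Q + 6Q^2, P = MC on the upward-sloping part at Q* = 14.
TR = 356·14 = 4984. TC = 4069 + 1064 = 5133. Profit = 4984 − 5133 = -€149.
By producing, the firm covers all variable cost plus €3920 of fixed cost; shutting down would lose the full €4069.

Profit = -€149 at Q = 14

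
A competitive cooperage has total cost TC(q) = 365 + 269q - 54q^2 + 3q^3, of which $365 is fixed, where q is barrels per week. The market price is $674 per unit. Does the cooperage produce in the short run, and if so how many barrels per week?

Produce at q = 15

From TC, MC = TC'(q) = 269 - 108q + 9q^2 and AVC = VC/q = 269 - 54q + 3q^2.
The AVC parabola has its vertex at q = 54/6 = 9, where AVC = 269 - 54·9 + 3·9^2 = $26.
P = $674 exceeds min AVC = $26, so the firm stays open.
P = MC gives -405 - 108q + 9q^2 = 0, with roots -3 and 15. Take the larger (rising MC): q* = 15.
Check: AVC at q = 15 is $134 ≤ P, so revenue covers variable cost.
Profit = P·q − TC = 674·15 − 2375 = $7735.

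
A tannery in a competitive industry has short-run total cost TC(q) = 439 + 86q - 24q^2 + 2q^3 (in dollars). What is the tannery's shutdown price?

The firm shuts down when price falls below the minimum of average variable cost. AVC = VC/q = 86 - 24q + 2q^2.
dAVC/dq = -24 + 4q = 0 gives q = 6. min AVC = 86 - 24·6 + 2·6^2 = 14.
For P < $14 the firm produces nothing.

$14 per unit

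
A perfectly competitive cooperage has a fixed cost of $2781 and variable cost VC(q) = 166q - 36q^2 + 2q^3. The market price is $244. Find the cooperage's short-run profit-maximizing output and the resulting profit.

AVC = 166 - 36q + 2q^2 has its minimum $4 at q = 9; price $244 clears that bar, so the firm operates.
MC = 166 - 72q + 6q^2. Setting P = MC and taking the root on the rising branch gives q* = 13.
TR = 244·13 = 3172. TC = 2781 + 468 = 3249. Profit = 3172 − 3249 = -$77.
Shutting down would mean losing the fixed cost of $2781, so operating at a loss of $77 is better by $2704.

Profit = -$77 at q = 13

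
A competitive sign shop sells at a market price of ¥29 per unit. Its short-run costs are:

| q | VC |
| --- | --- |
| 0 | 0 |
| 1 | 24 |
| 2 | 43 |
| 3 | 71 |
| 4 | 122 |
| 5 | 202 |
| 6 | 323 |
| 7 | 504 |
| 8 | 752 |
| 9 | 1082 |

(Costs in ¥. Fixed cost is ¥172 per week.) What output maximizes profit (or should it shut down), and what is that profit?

Compute π = P·q − TC at each output: q=0: -172; q=1: -167; q=2: -157; q=3: -156; q=4: -178; q=5: -229; q=6: -321; q=7: -473; q=8: -692; q=9: -993.
Profit is maximized at q = 3. AVC there is 71/3 = ¥23.67 ≤ P, so producing beats shutting down (which would give -¥172).

q = 3; profit = -¥156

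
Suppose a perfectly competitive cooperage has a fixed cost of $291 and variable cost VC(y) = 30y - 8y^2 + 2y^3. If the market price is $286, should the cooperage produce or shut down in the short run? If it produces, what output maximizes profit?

Produce at y = 8

From TC, MC = TC'(y) = 30 - 16y + 6y^2 and AVC = VC/y = 30 - 8y + 2y^2.
AVC hits its minimum where MC = AVC, at y = 2, giving min AVC = 30 - 8·2 + 2·2^2 = $22.
Because $286 ≥ $22, revenue can cover variable cost; the firm operates.
Solving P = MC: -256 - 16y + 6y^2 = 0 ⇒ y = -16/3 or 8. On the upward-sloping branch, y* = 8.
Check: AVC at y = 8 is $94 ≤ P, so revenue covers variable cost.
Profit = P·y − TC = 286·8 − 1043 = $1245.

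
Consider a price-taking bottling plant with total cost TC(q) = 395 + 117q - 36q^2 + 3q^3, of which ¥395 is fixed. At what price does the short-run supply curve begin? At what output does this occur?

¥9 per unit, at q = 6

Short-run supply begins at min AVC. From VC = 117q - 36q^2 + 3q^3, AVC = 117 - 36q + 3q^2.
dAVC/dq = -36 + 6q = 0 gives q = 6. min AVC = 117 - 36·6 + 3·6^2 = 9.
The firm shuts down for any P below ¥9.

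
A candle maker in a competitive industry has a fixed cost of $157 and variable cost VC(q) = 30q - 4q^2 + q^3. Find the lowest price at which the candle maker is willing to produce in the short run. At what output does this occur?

$26 per unit, at q = 2

Short-run supply begins at min AVC. From VC = 30q - 4q^2 + q^3, AVC = 30 - 4q + q^2.
At the minimum of AVC, MC = AVC. MC = 30 - 8q + 3q^2; setting MC = AVC gives 2q^2 - 4q = 0, so q = 2. min AVC = 26.
For P < $26 the firm produces nothing.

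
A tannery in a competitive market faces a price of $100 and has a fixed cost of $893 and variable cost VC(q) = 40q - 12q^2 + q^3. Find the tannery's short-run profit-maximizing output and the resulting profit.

Profit = -$93 at q = 10

AVC = 40 - 12q + q^2 has its minimum $4 at q = 6; price $100 clears that bar, so the firm operates.
With MC = 40 - 24q + 3q^2, P = MC on the upward-sloping part at q* = 10.
TR = 100·10 = 1000. TC = 893 + 200 = 1093. Profit = 1000 − 1093 = -$93.
Shutting down would mean losing the fixed cost of $893, so operating at a loss of $93 is better by $800.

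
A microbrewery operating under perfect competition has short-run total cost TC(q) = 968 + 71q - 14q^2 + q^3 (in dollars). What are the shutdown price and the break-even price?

Shutdown price = min AVC. AVC = 71 - 14q + q^2, with vertex at q = 7 and minimum $22.
ATC = 968/q + 71 - 14q + q^2. Setting dATC/dq = −968/q^2 − 14 + 2q = 0 gives q = 11 (since 2·11^3 − 14·11^2 = 968).
min ATC = 968/11 + 71 − 14·11 + 11^2 = $126. That is the break-even price.
For $22 ≤ P < $126 the firm produces at a loss; below $22 it shuts down.

Shutdown price = $22; break-even price = $126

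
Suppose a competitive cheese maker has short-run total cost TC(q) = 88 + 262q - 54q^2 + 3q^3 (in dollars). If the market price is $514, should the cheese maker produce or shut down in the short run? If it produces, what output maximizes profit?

Produce at q = 14

Strip out fixed cost: VC = 262q - 54q^2 + 3q^3. Then AVC = 262 - 54q + 3q^2 and MC = 262 - 108q + 9q^2.
AVC hits its minimum where MC = AVC, at q = 9, giving min AVC = 262 - 54·9 + 3·9^2 = $19.
P = $514 exceeds min AVC = $19, so the firm stays open.
P = MC gives -252 - 108q + 9q^2 = 0, with roots -2 and 14. Take the larger (rising MC): q* = 14.
Check: AVC at q = 14 is $94 ≤ P, so revenue covers variable cost.
Profit = P·q − TC = 514·14 − 1404 = $5792.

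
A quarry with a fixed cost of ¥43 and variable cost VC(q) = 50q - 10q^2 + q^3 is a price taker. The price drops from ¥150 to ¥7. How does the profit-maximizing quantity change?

MC = 50 - 20q + 3q^2; the shutdown threshold is min AVC = ¥25 (at q = 5).
With P = ¥150 above the shutdown price, P = MC gives q = 10.
At P = ¥7 < min AVC = ¥25, price no longer covers variable cost at any output, so the firm shuts down: q = 0.

Output falls from 10 to 0 (the firm shuts down)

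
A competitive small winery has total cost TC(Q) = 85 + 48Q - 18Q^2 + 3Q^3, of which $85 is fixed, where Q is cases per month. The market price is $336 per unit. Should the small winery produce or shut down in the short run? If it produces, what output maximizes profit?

Produce at Q = 8

From TC, MC = TC'(Q) = 48 - 36Q + 9Q^2 and AVC = VC/Q = 48 - 18Q + 3Q^2.
AVC is minimized where dAVC/dQ = -18 + 6Q = 0, at Q = 3; min AVC = 48 - 18·3 + 3·3^2 = $21.
Since P = $336 ≥ min AVC = $21, price covers variable cost and the firm should produce.
Set P = MC: 336 = 48 - 36Q + 9Q^2 → -288 - 36Q + 9Q^2 = 0. The roots are Q = -4 and Q = 8; the profit-maximizing output is on the rising part of MC, so Q* = 8.
Check: AVC at Q = 8 is $96 ≤ P, so revenue covers variable cost.
Profit = P·Q − TC = 336·8 − 853 = $1835.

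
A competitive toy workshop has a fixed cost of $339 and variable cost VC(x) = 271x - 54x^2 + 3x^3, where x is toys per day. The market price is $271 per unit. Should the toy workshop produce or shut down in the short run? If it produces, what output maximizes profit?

Strip out fixed cost: VC = 271x - 54x^2 + 3x^3. Then AVC = 271 - 54x + 3x^2 and MC = 271 - 108x + 9x^2.
AVC is minimized where dAVC/dx = -54 + 6x = 0, at x = 9; min AVC = 271 - 54·9 + 3·9^2 = $28.
P = $271 exceeds min AVC = $28, so the firm stays open.
Solving P = MC: -108x + 9x^2 = 0 ⇒ x = 0 or 12. On the upward-sloping branch, x* = 12.
Check: AVC at x = 12 is $55 ≤ P, so revenue covers variable cost.
Profit = P·x − TC = 271·12 − 999 = $2253.

Produce at x = 12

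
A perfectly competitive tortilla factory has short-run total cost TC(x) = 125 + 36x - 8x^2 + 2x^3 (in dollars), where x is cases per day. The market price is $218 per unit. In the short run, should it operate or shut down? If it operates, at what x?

Produce at x = 7

Strip out fixed cost: VC = 36x - 8x^2 + 2x^3. Then AVC = 36 - 8x + 2x^2 and MC = 36 - 16x + 6x^2.
AVC hits its minimum where MC = AVC, at x = 2, giving min AVC = 36 - 8·2 + 2·2^2 = $28.
Since P = $218 ≥ min AVC = $28, price covers variable cost and the firm should produce.
P = MC gives -182 - 16x + 6x^2 = 0, with roots -13/3 and 7. Take the larger (rising MC): x* = 7.
Check: AVC at x = 7 is $78 ≤ P, so revenue covers variable cost.
Profit = P·x − TC = 218·7 − 671 = $855.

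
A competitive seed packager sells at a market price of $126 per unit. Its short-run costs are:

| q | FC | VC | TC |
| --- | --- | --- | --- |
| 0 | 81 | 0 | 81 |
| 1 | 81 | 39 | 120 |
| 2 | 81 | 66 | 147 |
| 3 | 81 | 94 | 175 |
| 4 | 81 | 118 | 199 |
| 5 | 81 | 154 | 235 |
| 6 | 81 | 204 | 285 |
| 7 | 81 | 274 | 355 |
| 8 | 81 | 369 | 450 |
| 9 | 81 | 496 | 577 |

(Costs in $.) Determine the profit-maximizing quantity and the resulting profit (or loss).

Compute π = P·q − TC at each output: q=0: -81; q=1: 6; q=2: 105; q=3: 203; q=4: 305; q=5: 395; q=6: 471; q=7: 527; q=8: 558; q=9: 557.
Profit is maximized at q = 8. AVC there is 369/8 = $46.12 ≤ P, so producing beats shutting down (which would give -$81).

q = 8; profit = $558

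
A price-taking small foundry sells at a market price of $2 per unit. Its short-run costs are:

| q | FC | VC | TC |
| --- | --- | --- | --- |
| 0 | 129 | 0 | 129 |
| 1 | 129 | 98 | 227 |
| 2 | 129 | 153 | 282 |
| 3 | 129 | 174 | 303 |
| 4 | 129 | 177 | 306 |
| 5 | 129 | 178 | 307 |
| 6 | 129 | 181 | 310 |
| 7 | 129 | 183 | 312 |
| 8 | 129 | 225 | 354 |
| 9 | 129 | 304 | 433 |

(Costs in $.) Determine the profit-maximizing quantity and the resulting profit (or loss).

Tabulate TR − TC: q=0: -129; q=1: -225; q=2: -278; q=3: -297; q=4: -298; q=5: -297; q=6: -298; q=7: -298; q=8: -338; q=9: -415.
Profit is highest at q = 0. Equivalently, the lowest AVC in the table is 183/7 ≈ $26.14 at q = 7, and P = $2 falls below it — price never covers variable cost, so the firm shuts down and loses only its fixed cost.

q = 0 (shut down); profit = -$129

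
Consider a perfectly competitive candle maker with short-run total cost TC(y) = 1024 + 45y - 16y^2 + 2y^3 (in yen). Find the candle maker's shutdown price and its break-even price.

Shutdown price = min AVC. AVC = 45 - 16y + 2y^2, with vertex at y = 4 and minimum ¥13.
ATC = 1024/y + 45 - 16y + 2y^2. Setting dATC/dy = −1024/y^2 − 16 + 4y = 0 gives y = 8 (since 4·8^3 − 16·8^2 = 1024).
min ATC = 1024/8 + 45 − 16·8 + 2·8^2 = ¥173. That is the break-even price.
Between these two prices the firm operates at a loss; above ¥173 it earns a profit.

Shutdown price = ¥13; break-even price = ¥173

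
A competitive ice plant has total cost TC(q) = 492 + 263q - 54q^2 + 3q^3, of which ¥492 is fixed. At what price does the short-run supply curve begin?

The shutdown price is the minimum of AVC. VC = 263q - 54q^2 + 3q^3, so AVC = 263 - 54q + 3q^2.
At the minimum of AVC, MC = AVC. MC = 263 - 108q + 9q^2; setting MC = AVC gives 6q^2 - 54q = 0, so q = 9. min AVC = 20.
The firm shuts down for any P below ¥20.

¥20 per unit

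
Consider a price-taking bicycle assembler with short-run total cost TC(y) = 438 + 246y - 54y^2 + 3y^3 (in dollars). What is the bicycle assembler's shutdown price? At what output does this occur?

$3 per unit, at y = 9

Short-run supply begins at min AVC. From VC = 246y - 54y^2 + 3y^3, AVC = 246 - 54y + 3y^2.
dAVC/dy = -54 + 6y = 0 gives y = 9. min AVC = 246 - 54·9 + 3·9^2 = 3.
For P < $3 the firm produces nothing.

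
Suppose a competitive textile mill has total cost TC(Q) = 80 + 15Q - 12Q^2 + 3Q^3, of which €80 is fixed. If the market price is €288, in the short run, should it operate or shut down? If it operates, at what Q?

Variable cost is VC = 15Q - 12Q^2 + 3Q^3, so AVC = VC/Q = 15 - 12Q + 3Q^2 and MC = dTC/dQ = 15 - 24Q + 9Q^2.
AVC hits its minimum where MC = AVC, at Q = 2, giving min AVC = 15 - 12·2 + 3·2^2 = €3.
Since P = €288 ≥ min AVC = €3, price covers variable cost and the firm should produce.
Set P = MC: 288 = 15 - 24Q + 9Q^2 → -273 - 24Q + 9Q^2 = 0. The roots are Q = -13/3 and Q = 7; the profit-maximizing output is on the rising part of MC, so Q* = 7.
Check: AVC at Q = 7 is €78 ≤ P, so revenue covers variable cost.
Profit = P·Q − TC = 288·7 − 626 = €1390.

Produce at Q = 7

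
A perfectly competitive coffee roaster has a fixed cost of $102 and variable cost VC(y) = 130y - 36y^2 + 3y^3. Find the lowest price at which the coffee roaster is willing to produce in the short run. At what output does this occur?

$22 per unit, at y = 6

The shutdown price is the minimum of AVC. VC = 130y - 36y^2 + 3y^3, so AVC = 130 - 36y + 3y^2.
At the minimum of AVC, MC = AVC. MC = 130 - 72y + 9y^2; setting MC = AVC gives 6y^2 - 36y = 0, so y = 6. min AVC = 22.
The firm shuts down for any P below $22.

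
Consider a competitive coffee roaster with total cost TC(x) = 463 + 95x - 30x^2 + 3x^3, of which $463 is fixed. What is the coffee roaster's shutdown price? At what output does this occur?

Short-run supply begins at min AVC. From VC = 95x - 30x^2 + 3x^3, AVC = 95 - 30x + 3x^2.
dAVC/dx = -30 + 6x = 0 gives x = 5. min AVC = 95 - 30·5 + 3·5^2 = 20.
So the shutdown price is $20.

$20 per unit, at x = 5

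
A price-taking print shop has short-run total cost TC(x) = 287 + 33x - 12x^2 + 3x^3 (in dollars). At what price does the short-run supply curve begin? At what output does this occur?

The shutdown price is the minimum of AVC. VC = 33x - 12x^2 + 3x^3, so AVC = 33 - 12x + 3x^2.
dAVC/dx = -12 + 6x = 0 gives x = 2. min AVC = 33 - 12·2 + 3·2^2 = 21.
The firm shuts down for any P below $21.

$21 per unit, at x = 2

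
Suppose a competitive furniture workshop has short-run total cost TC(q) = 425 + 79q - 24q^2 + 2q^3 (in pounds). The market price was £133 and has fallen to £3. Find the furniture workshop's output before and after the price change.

AVC = 79 - 24q + 2q^2, minimized at q = 6 where min AVC = £7. MC = 79 - 48q + 6q^2.
With P = £133 above the shutdown price, P = MC gives q = 9.
At P = £3 < min AVC = £7, price no longer covers variable cost at any output, so the firm shuts down: q = 0.

Output falls from 9 to 0 (the firm shuts down)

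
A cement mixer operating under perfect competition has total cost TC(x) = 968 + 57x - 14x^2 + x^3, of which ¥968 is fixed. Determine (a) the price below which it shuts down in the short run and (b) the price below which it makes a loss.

AVC = 57 - 14x + x^2; minimized at x = 7, giving min AVC = ¥8. That is the shutdown price.
ATC = 968/x + 57 - 14x + x^2. Setting dATC/dx = −968/x^2 − 14 + 2x = 0 gives x = 11 (since 2·11^3 − 14·11^2 = 968).
min ATC = 968/11 + 57 − 14·11 + 11^2 = ¥112. That is the break-even price.
Between these two prices the firm operates at a loss; above ¥112 it earns a profit.

Shutdown price = ¥8; break-even price = ¥112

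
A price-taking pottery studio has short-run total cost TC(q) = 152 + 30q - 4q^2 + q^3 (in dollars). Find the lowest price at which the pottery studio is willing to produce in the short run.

The firm shuts down when price falls below the minimum of average variable cost. AVC = VC/q = 30 - 4q + q^2.
dAVC/dq = -4 + 2q = 0 gives q = 2. min AVC = 30 - 4·2 + 2^2 = 26.
For P < $26 the firm produces nothing.

$26 per unit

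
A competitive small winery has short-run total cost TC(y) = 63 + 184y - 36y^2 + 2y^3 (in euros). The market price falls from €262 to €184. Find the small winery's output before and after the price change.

Output falls from 13 to 12

MC = 184 - 72y + 6y^2; the shutdown threshold is min AVC = €22 (at y = 9).
At P = €262 ≥ min AVC, set P = MC on the rising branch: y = 13.
At P = €184 ≥ min AVC, set P = MC: y = 12. The firm stays open but cuts output.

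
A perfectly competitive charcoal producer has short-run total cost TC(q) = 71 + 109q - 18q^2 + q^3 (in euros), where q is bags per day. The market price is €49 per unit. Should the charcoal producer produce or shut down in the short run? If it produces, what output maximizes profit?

Variable cost is VC = 109q - 18q^2 + q^3, so AVC = VC/q = 109 - 18q + q^2 and MC = dTC/dq = 109 - 36q + 3q^2.
AVC hits its minimum where MC = AVC, at q = 9, giving min AVC = 109 - 18·9 + 9^2 = €28.
P = €49 exceeds min AVC = €28, so the firm stays open.
Set P = MC: 49 = 109 - 36q + 3q^2 → 60 - 36q + 3q^2 = 0. The roots are q = 2 and q = 10; the profit-maximizing output is on the rising part of MC, so q* = 10.
Check: AVC at q = 10 is €29 ≤ P, so revenue covers variable cost.
Profit = P·q − TC = 49·10 − 361 = €129.

Produce at q = 10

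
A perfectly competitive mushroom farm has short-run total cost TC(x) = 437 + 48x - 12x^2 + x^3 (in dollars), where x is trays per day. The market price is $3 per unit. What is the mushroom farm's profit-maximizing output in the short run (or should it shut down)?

Shut down

Variable cost is VC = 48x - 12x^2 + x^3, so AVC = VC/x = 48 - 12x + x^2 and MC = dTC/dx = 48 - 24x + 3x^2.
AVC hits its minimum where MC = AVC, at x = 6, giving min AVC = 48 - 12·6 + 6^2 = $12.
P = $3 lies below min AVC = $12; no output level covers variable cost.
Shutting down limits the loss to fixed cost, $437.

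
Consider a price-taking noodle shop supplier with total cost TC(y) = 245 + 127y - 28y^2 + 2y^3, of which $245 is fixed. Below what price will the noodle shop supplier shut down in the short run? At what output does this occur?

$29 per unit, at y = 7

The shutdown price is the minimum of AVC. VC = 127y - 28y^2 + 2y^3, so AVC = 127 - 28y + 2y^2.
dAVC/dy = -28 + 4y = 0 gives y = 7. min AVC = 127 - 28·7 + 2·7^2 = 29.
For P < $29 the firm produces nothing.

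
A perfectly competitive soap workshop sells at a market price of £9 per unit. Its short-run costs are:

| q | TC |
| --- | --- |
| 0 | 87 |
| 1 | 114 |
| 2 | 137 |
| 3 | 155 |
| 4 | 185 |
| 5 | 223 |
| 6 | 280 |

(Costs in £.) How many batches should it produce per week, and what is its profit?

Tabulate TR − TC: q=0: -87; q=1: -105; q=2: -119; q=3: -128; q=4: -149; q=5: -178; q=6: -226.
Profit is highest at q = 0. Equivalently, the lowest AVC in the table is 68/3 ≈ £22.67 at q = 3, and P = £9 falls below it — price never covers variable cost, so the firm shuts down and loses only its fixed cost.

q = 0 (shut down); profit = -£87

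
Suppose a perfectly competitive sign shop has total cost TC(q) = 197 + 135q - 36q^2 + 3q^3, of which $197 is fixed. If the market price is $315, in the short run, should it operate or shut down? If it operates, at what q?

Produce at q = 10

From TC, MC = TC'(q) = 135 - 72q + 9q^2 and AVC = VC/q = 135 - 36q + 3q^2.
The AVC parabola has its vertex at q = 36/6 = 6, where AVC = 135 - 36·6 + 3·6^2 = $27.
P = $315 exceeds min AVC = $27, so the firm stays open.
Set P = MC: 315 = 135 - 72q + 9q^2 → -180 - 72q + 9q^2 = 0. The roots are q = -2 and q = 10; the profit-maximizing output is on the rising part of MC, so q* = 10.
Check: AVC at q = 10 is $75 ≤ P, so revenue covers variable cost.
Profit = P·q − TC = 315·10 − 947 = $2203.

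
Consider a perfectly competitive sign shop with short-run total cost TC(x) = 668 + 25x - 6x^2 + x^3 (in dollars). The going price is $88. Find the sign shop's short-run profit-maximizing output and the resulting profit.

AVC = 25 - 6x + x^2 has its minimum $16 at x = 3; price $88 clears that bar, so the firm operates.
With MC = 25 - 12x + 3x^2, P = MC on the upward-sloping part at x* = 7.
TR = 88·7 = 616. TC = 668 + 224 = 892. Profit = 616 − 892 = -$276.
By producing, the firm covers all variable cost plus $392 of fixed cost; shutting down would lose the full $668.

Profit = -$276 at x = 7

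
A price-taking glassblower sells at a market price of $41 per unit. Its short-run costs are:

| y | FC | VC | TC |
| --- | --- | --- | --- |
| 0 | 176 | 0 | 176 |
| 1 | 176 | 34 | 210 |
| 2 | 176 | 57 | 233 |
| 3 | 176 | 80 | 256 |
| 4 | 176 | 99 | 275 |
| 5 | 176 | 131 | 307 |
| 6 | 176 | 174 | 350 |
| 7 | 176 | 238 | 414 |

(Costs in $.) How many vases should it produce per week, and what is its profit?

y = 5; profit = -$102

Profit at each row (π = 41y − TC): y=0: -176; y=1: -169; y=2: -151; y=3: -133; y=4: -111; y=5: -102; y=6: -104; y=7: -127.
Profit is maximized at y = 5. AVC there is 131/5 = $26.20 ≤ P, so producing beats shutting down (which would give -$176).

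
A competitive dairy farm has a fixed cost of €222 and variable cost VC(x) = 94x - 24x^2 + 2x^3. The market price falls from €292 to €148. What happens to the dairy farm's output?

AVC = 94 - 24x + 2x^2, minimized at x = 6 where min AVC = €22. MC = 94 - 48x + 6x^2.
At P = €292 ≥ min AVC, set P = MC on the rising branch: x = 11.
At P = €148 ≥ min AVC, set P = MC: x = 9. The firm stays open but cuts output.

Output falls from 11 to 9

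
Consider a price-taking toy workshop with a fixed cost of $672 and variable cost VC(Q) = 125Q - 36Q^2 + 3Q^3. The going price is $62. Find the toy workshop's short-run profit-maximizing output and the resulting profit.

AVC = 125 - 36Q + 3Q^2 has its minimum $17 at Q = 6; price $62 clears that bar, so the firm operates.
MC = 125 - 72Q + 9Q^2. Setting P = MC and taking the root on the rising branch gives Q* = 7.
TR = 62·7 = 434. TC = 672 + 140 = 812. Profit = 434 − 812 = -$378.
By producing, the firm covers all variable cost plus $294 of fixed cost; shutting down would lose the full $672.

Profit = -$378 at Q = 7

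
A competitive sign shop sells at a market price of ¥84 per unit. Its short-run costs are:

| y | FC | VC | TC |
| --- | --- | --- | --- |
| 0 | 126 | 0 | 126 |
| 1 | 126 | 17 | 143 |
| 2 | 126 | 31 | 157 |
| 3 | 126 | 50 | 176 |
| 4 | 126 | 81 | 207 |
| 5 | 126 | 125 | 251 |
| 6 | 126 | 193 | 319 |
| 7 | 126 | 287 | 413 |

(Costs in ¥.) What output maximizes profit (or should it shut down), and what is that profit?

y = 6; profit = ¥185

Tabulate TR − TC: y=0: -126; y=1: -59; y=2: 11; y=3: 76; y=4: 129; y=5: 169; y=6: 185; y=7: 175.
Profit is maximized at y = 6. AVC there is 193/6 = ¥32.17 ≤ P, so producing beats shutting down (which would give -¥126).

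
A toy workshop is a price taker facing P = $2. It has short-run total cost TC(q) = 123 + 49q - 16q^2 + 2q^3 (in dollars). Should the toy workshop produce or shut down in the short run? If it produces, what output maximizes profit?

Shut down

Strip out fixed cost: VC = 49q - 16q^2 + 2q^3. Then AVC = 49 - 16q + 2q^2 and MC = 49 - 32q + 6q^2.
AVC is minimized where dAVC/dq = -16 + 4q = 0, at q = 4; min AVC = 49 - 16·4 + 2·4^2 = $17.
Since P = $2 < min AVC = $17, price fails to cover variable cost at any output.
Best response: produce nothing and absorb the $123 fixed cost.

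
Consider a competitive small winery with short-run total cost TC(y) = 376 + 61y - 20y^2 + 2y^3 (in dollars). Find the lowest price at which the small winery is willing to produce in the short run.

The firm shuts down when price falls below the minimum of average variable cost. AVC = VC/y = 61 - 20y + 2y^2.
At the minimum of AVC, MC = AVC. MC = 61 - 40y + 6y^2; setting MC = AVC gives 4y^2 - 20y = 0, so y = 5. min AVC = 11.
The firm shuts down for any P below $11.

$11 per unit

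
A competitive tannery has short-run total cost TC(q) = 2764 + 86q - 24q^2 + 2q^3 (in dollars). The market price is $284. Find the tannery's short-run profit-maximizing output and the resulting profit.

AVC = 86 - 24q + 2q^2; min AVC = $14 at q = 6. Since P = $284 ≥ min AVC, the firm produces.
With MC = 86 - 48q + 6q^2, P = MC on the upward-sloping part at q* = 11.
TR = 284·11 = 3124. TC = 2764 + 704 = 3468. Profit = 3124 − 3468 = -$344.
By producing, the firm covers all variable cost plus $2420 of fixed cost; shutting down would lose the full $2764.

Profit = -$344 at q = 11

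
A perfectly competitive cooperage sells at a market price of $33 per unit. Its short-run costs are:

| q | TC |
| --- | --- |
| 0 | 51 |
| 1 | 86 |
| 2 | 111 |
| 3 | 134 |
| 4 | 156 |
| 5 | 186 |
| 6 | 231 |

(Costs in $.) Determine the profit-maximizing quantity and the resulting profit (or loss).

q = 5; profit = -$21

Profit at each row (π = 33q − TC): q=0: -51; q=1: -53; q=2: -45; q=3: -35; q=4: -24; q=5: -21; q=6: -33.
Profit is maximized at q = 5. AVC there is 135/5 = $27 ≤ P, so producing beats shutting down (which would give -$51).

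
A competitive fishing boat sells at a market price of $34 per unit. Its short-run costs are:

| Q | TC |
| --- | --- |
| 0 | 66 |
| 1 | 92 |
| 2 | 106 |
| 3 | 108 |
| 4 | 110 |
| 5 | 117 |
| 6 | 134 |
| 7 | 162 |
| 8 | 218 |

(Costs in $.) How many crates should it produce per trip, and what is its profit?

Q = 7; profit = $76

Profit at each row (π = 34Q − TC): Q=0: -66; Q=1: -58; Q=2: -38; Q=3: -6; Q=4: 26; Q=5: 53; Q=6: 70; Q=7: 76; Q=8: 54.
Profit is maximized at Q = 7. AVC there is 96/7 = $13.71 ≤ P, so producing beats shutting down (which would give -$66).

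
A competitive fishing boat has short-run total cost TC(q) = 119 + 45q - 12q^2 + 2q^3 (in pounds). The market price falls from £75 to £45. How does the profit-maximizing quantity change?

Output falls from 5 to 4

AVC = 45 - 12q + 2q^2, minimized at q = 3 where min AVC = £27. MC = 45 - 24q + 6q^2.
At P = £75 ≥ min AVC, set P = MC on the rising branch: q = 5.
At P = £45 ≥ min AVC, set P = MC: q = 4. The firm stays open but cuts output.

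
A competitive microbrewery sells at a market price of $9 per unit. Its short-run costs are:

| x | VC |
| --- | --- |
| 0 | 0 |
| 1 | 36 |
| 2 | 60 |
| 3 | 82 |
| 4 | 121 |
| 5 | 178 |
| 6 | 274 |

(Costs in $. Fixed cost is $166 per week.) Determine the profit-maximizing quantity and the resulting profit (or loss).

Tabulate TR − TC: x=0: -166; x=1: -193; x=2: -208; x=3: -221; x=4: -251; x=5: -299; x=6: -386.
Profit is highest at x = 0. Equivalently, the lowest AVC in the table is 82/3 ≈ $27.33 at x = 3, and P = $9 falls below it — price never covers variable cost, so the firm shuts down and loses only its fixed cost.

x = 0 (shut down); profit = -$166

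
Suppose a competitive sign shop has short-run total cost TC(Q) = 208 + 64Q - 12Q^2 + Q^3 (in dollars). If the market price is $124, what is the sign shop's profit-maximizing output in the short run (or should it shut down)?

Strip out fixed cost: VC = 64Q - 12Q^2 + Q^3. Then AVC = 64 - 12Q + Q^2 and MC = 64 - 24Q + 3Q^2.
The AVC parabola has its vertex at Q = 12/2 = 6, where AVC = 64 - 12·6 + 6^2 = $28.
Because $124 ≥ $28, revenue can cover variable cost; the firm operates.
Set P = MC: 124 = 64 - 24Q + 3Q^2 → -60 - 24Q + 3Q^2 = 0. The roots are Q = -2 and Q = 10; the profit-maximizing output is on the rising part of MC, so Q* = 10.
Check: AVC at Q = 10 is $44 ≤ P, so revenue covers variable cost.
Profit = P·Q − TC = 124·10 − 648 = $592.

Produce at Q = 10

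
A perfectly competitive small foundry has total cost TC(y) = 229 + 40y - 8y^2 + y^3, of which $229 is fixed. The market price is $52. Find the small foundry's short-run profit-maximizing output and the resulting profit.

AVC = 40 - 8y + y^2 has its minimum $24 at y = 4; price $52 clears that bar, so the firm operates.
With MC = 40 - 16y + 3y^2, P = MC on the upward-sloping part at y* = 6.
TR = 52·6 = 312. TC = 229 + 168 = 397. Profit = 312 − 397 = -$85.
That loss of $85 beats the $229 the firm would lose by shutting down; producing recovers $144 of fixed cost.

Profit = -$85 at y = 6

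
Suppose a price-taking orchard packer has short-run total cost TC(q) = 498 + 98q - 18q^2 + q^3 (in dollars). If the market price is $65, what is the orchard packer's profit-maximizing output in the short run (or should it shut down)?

From TC, MC = TC'(q) = 98 - 36q + 3q^2 and AVC = VC/q = 98 - 18q + q^2.
AVC hits its minimum where MC = AVC, at q = 9, giving min AVC = 98 - 18·9 + 9^2 = $17.
P = $65 exceeds min AVC = $17, so the firm stays open.
P = MC gives 33 - 36q + 3q^2 = 0, with roots 1 and 11. Take the larger (rising MC): q* = 11.
Check: AVC at q = 11 is $21 ≤ P, so revenue covers variable cost.
Profit = P·q − TC = 65·11 − 729 = -$14, a loss, but smaller than the $498 fixed cost the firm would lose by shutting down.

Produce at q = 11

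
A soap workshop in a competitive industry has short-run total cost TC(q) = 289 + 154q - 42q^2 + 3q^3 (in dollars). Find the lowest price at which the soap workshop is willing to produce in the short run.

The firm shuts down when price falls below the minimum of average variable cost. AVC = VC/q = 154 - 42q + 3q^2.
At the minimum of AVC, MC = AVC. MC = 154 - 84q + 9q^2; setting MC = AVC gives 6q^2 - 42q = 0, so q = 7. min AVC = 7.
The firm shuts down for any P below $7.

$7 per unit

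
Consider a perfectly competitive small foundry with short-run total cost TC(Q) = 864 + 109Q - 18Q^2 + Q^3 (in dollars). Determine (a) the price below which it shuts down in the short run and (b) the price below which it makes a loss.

Shutdown price = min AVC. AVC = 109 - 18Q + Q^2, with vertex at Q = 9 and minimum $28.
ATC = 864/Q + 109 - 18Q + Q^2. Setting dATC/dQ = −864/Q^2 − 18 + 2Q = 0 gives Q = 12 (since 2·12^3 − 18·12^2 = 864).
min ATC = 864/12 + 109 − 18·12 + 12^2 = $109. That is the break-even price.
Between these two prices the firm operates at a loss; above $109 it earns a profit.

Shutdown price = $28; break-even price = $109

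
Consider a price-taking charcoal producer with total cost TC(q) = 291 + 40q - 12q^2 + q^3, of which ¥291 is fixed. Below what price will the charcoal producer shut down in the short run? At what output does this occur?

The shutdown price is the minimum of AVC. VC = 40q - 12q^2 + q^3, so AVC = 40 - 12q + q^2.
dAVC/dq = -12 + 2q = 0 gives q = 6. min AVC = 40 - 12·6 + 6^2 = 4.
For P < ¥4 the firm produces nothing.

¥4 per unit, at q = 6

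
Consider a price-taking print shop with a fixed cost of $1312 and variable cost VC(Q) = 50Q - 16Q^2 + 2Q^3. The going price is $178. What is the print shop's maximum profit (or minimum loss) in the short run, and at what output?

AVC = 50 - 16Q + 2Q^2 has its minimum $18 at Q = 4; price $178 clears that bar, so the firm operates.
MC = 50 - 32Q + 6Q^2. Setting P = MC and taking the root on the rising branch gives Q* = 8.
TR = 178·8 = 1424. TC = 1312 + 400 = 1712. Profit = 1424 − 1712 = -$288.
Shutting down would mean losing the fixed cost of $1312, so operating at a loss of $288 is better by $1024.

Profit = -$288 at Q = 8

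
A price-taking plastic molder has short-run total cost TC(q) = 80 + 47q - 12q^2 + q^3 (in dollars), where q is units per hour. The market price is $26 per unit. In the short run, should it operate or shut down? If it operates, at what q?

From TC, MC = TC'(q) = 47 - 24q + 3q^2 and AVC = VC/q = 47 - 12q + q^2.
AVC is minimized where dAVC/dq = -12 + 2q = 0, at q = 6; min AVC = 47 - 12·6 + 6^2 = $11.
Because $26 ≥ $11, revenue can cover variable cost; the firm operates.
P = MC gives 21 - 24q + 3q^2 = 0, with roots 1 and 7. Take the larger (rising MC): q* = 7.
Check: AVC at q = 7 is $12 ≤ P, so revenue covers variable cost.
Profit = P·q − TC = 26·7 − 164 = $18.

Produce at q = 7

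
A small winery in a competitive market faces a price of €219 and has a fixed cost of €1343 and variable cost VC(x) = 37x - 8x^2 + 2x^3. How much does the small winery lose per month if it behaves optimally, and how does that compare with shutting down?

AVC = 37 - 8x + 2x^2; min AVC = €29 at x = 2. Since P = €219 ≥ min AVC, the firm produces.
MC = 37 - 16x + 6x^2. Setting P = MC and taking the root on the rising branch gives x* = 7.
TR = 219·7 = 1533. TC = 1343 + 553 = 1896. Profit = 1533 − 1896 = -€363.
By producing, the firm covers all variable cost plus €980 of fixed cost; shutting down would lose the full €1343.

Profit = -€363 at x = 7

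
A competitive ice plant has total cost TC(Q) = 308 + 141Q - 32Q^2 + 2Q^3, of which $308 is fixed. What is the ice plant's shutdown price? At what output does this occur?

$13 per unit, at Q = 8

Short-run supply begins at min AVC. From VC = 141Q - 32Q^2 + 2Q^3, AVC = 141 - 32Q + 2Q^2.
dAVC/dQ = -32 + 4Q = 0 gives Q = 8. min AVC = 141 - 32·8 + 2·8^2 = 13.
So the shutdown price is $13.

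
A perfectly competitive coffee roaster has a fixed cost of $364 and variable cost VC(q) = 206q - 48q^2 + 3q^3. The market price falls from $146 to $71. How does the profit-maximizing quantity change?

MC = 206 - 96q + 9q^2; the shutdown threshold is min AVC = $14 (at q = 8).
At P = $146 ≥ min AVC, set P = MC on the rising branch: q = 10.
At P = $71 ≥ min AVC, set P = MC: q = 9. The firm stays open but cuts output.

Output falls from 10 to 9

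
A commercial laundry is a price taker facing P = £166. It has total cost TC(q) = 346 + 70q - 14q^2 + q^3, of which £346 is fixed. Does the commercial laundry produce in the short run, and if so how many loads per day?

Strip out fixed cost: VC = 70q - 14q^2 + q^3. Then AVC = 70 - 14q + q^2 and MC = 70 - 28q + 3q^2.
AVC is minimized where dAVC/dq = -14 + 2q = 0, at q = 7; min AVC = 70 - 14·7 + 7^2 = £21.
P = £166 exceeds min AVC = £21, so the firm stays open.
Set P = MC: 166 = 70 - 28q + 3q^2 → -96 - 28q + 3q^2 = 0. The roots are q = -8/3 and q = 12; the profit-maximizing output is on the rising part of MC, so q* = 12.
Check: AVC at q = 12 is £46 ≤ P, so revenue covers variable cost.
Profit = P·q − TC = 166·12 − 898 = £1094.

Produce at q = 12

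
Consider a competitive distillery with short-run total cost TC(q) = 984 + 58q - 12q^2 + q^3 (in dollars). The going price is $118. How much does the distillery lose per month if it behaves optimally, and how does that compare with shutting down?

AVC = 58 - 12q + q^2; min AVC = $22 at q = 6. Since P = $118 ≥ min AVC, the firm produces.
MC = 58 - 24q + 3q^2. Setting P = MC and taking the root on the rising branch gives q* = 10.
TR = 118·10 = 1180. TC = 984 + 380 = 1364. Profit = 1180 − 1364 = -$184.
That loss of $184 beats the $984 the firm would lose by shutting down; producing recovers $800 of fixed cost.

Profit = -$184 at q = 10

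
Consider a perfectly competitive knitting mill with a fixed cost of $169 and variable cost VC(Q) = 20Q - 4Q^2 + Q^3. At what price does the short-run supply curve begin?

Short-run supply begins at min AVC. From VC = 20Q - 4Q^2 + Q^3, AVC = 20 - 4Q + Q^2.
At the minimum of AVC, MC = AVC. MC = 20 - 8Q + 3Q^2; setting MC = AVC gives 2Q^2 - 4Q = 0, so Q = 2. min AVC = 16.
So the shutdown price is $16.

$16 per unit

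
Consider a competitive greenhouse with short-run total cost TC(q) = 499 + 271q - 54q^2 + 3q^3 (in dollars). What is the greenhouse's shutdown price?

Short-run supply begins at min AVC. From VC = 271q - 54q^2 + 3q^3, AVC = 271 - 54q + 3q^2.
At the minimum of AVC, MC = AVC. MC = 271 - 108q + 9q^2; setting MC = AVC gives 6q^2 - 54q = 0, so q = 9. min AVC = 28.
For P < $28 the firm produces nothing.

$28 per unit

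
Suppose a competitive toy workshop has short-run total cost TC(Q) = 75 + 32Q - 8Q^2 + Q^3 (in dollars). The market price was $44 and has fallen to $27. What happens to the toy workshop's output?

AVC = 32 - 8Q + Q^2, minimized at Q = 4 where min AVC = $16. MC = 32 - 16Q + 3Q^2.
With P = $44 above the shutdown price, P = MC gives Q = 6.
At P = $27 ≥ min AVC, set P = MC: Q = 5. The firm stays open but cuts output.

Output falls from 6 to 5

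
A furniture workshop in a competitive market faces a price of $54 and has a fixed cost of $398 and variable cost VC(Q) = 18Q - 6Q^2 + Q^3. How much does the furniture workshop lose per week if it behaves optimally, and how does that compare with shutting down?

AVC = 18 - 6Q + Q^2; min AVC = $9 at Q = 3. Since P = $54 ≥ min AVC, the firm produces.
With MC = 18 - 12Q + 3Q^2, P = MC on the upward-sloping part at Q* = 6.
TR = 54·6 = 324. TC = 398 + 108 = 506. Profit = 324 − 506 = -$182.
Shutting down would mean losing the fixed cost of $398, so operating at a loss of $182 is better by $216.

Profit = -$182 at Q = 6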